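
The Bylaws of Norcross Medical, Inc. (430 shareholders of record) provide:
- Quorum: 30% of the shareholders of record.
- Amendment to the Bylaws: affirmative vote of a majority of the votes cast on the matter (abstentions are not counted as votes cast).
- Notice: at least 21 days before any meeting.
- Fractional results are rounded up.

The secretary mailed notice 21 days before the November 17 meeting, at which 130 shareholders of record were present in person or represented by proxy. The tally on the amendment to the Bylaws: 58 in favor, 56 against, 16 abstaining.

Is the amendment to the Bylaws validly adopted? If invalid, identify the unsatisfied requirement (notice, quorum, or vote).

Valid — all requirements satisfied.

Notice: 21 days given; 21 required. Satisfied.
Quorum: 30% of 430 = 129; 130 present. Satisfied.
Vote: requires a majority of the votes cast (130 − 16 abstaining = 114); a majority of 114 is 58, so 58 needed; 58 in favor. Satisfied.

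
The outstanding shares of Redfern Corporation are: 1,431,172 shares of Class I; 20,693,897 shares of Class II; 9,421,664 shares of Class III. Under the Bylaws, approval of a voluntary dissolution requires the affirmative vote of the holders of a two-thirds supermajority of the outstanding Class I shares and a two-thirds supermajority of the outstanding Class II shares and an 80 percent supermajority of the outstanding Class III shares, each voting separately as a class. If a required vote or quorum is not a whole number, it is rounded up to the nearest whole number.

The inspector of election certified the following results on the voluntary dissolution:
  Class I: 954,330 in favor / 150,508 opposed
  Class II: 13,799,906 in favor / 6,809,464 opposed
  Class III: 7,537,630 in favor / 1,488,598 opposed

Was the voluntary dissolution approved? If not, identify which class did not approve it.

Class I: 2/3 of 1431172 = 954114.67, rounded up to 954115; 954,115 required, 954,330 in favor — approved.
Class II: 2/3 of 20693897 = 13795931.33, rounded up to 13795932; 13,795,932 required, 13,799,906 in favor — approved.
Class III: 4/5 of 9421664 = 7537331.20, rounded up to 7537332; 7,537,332 required, 7,537,630 in favor — approved.

Approved — every class gave the required vote.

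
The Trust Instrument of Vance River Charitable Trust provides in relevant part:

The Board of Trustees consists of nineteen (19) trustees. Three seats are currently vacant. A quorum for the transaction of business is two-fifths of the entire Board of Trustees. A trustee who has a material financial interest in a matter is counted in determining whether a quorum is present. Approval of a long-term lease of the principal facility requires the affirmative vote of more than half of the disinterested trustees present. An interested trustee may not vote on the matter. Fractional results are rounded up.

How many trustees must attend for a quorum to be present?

8

2/5 of 19 = 7.60, rounded up to 8.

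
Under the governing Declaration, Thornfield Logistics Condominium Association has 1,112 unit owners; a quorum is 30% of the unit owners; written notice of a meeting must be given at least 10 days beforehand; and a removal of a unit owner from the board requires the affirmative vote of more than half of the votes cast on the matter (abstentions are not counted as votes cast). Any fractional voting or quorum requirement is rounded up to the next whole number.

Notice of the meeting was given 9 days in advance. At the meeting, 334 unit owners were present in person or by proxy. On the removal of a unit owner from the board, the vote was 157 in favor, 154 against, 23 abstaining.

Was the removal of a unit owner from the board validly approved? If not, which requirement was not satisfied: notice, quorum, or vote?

Notice: 9 days given; 10 required. Not satisfied.
Quorum: 30% of 1,112 = 333.60, rounded up to 334; 334 present. Satisfied.
Vote: requires a majority of the votes cast (334 − 23 abstaining = 311); a majority of 311 is 156, so 156 needed; 157 in favor. Satisfied.

Invalid — notice requirement not satisfied.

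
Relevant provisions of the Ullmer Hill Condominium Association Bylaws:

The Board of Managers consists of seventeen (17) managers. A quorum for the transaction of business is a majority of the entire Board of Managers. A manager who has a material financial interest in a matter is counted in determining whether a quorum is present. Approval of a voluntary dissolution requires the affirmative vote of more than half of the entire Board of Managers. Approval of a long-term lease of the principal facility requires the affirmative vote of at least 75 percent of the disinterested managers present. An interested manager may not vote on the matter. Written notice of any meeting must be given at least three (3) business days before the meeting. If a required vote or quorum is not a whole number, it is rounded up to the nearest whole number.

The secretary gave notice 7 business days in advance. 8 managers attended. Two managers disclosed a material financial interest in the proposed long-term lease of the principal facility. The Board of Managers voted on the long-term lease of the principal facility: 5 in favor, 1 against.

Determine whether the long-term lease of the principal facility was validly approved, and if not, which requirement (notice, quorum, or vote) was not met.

Notice: 7 business days given; 3 required (7 ≥ 3). Satisfied.
Quorum: 8 present (interested managers count toward quorum); quorum is 9. Not satisfied.
Vote: the long-term lease of the principal facility requires three-fourths of the disinterested managers present (8 − 2 = 6). 3/4 of 6 = 4.50, rounded up to 5, so 5 affirmative votes are needed; 5 voted in favor. Satisfied. (Moot — without a quorum no business can be validly transacted.)

Invalid — quorum requirement not satisfied.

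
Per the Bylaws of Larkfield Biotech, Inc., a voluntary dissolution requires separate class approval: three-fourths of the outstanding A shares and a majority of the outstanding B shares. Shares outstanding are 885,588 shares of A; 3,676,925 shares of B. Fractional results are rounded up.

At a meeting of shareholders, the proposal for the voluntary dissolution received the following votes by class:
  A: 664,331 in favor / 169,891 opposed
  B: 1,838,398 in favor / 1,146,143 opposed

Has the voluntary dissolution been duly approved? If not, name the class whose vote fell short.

A: 3/4 of 885588 = 664191; 664,191 required, 664,331 in favor — approved.
B: a majority of 3676925 is 1838463; 1,838,463 required, 1,838,398 in favor — not approved.

Not approved — the B shares did not give the required vote.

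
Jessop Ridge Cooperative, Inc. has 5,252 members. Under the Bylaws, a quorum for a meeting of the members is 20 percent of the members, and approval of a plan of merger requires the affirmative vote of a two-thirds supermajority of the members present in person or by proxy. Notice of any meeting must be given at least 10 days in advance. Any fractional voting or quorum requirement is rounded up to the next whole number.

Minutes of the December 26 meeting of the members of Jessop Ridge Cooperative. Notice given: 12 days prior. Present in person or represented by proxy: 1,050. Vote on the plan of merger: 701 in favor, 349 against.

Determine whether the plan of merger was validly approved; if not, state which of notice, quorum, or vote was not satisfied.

Notice: 12 days given; 10 required. Satisfied.
Quorum: 20% of 5,252 = 1,050.40, rounded up to 1,051; 1,050 present. Not satisfied.
Vote: requires two-thirds of those present (1,050); 2/3 of 1050 = 700, so 700 needed; 701 in favor. Satisfied.

Invalid — quorum requirement not satisfied.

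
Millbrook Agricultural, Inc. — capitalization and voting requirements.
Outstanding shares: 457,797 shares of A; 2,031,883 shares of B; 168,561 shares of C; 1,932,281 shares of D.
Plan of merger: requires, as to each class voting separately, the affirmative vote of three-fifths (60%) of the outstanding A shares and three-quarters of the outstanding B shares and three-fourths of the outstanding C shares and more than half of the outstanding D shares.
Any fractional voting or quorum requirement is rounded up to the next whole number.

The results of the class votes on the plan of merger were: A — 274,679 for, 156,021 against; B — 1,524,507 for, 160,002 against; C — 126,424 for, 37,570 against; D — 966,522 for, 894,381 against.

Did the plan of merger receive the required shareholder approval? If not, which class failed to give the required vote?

A: 3/5 of 457797 = 274678.20, rounded up to 274679; 274,679 required, 274,679 in favor — approved.
B: 3/4 of 2031883 = 1523912.25, rounded up to 1523913; 1,523,913 required, 1,524,507 in favor — approved.
C: 3/4 of 168561 = 126420.75, rounded up to 126421; 126,421 required, 126,424 in favor — approved.
D: a majority of 1932281 is 966141; 966,141 required, 966,522 in favor — approved.

Approved — every class gave the required vote.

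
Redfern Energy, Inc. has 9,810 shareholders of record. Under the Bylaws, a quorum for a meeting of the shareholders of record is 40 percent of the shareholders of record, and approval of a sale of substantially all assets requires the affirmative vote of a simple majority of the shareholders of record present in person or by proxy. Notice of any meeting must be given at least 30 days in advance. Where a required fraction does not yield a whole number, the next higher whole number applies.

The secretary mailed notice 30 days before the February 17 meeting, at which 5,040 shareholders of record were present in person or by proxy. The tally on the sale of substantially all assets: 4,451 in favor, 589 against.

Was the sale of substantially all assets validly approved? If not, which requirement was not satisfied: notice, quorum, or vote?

Valid — all requirements satisfied.

Notice: 30 days given; 30 required. Satisfied.
Quorum: 40% of 9,810 = 3,924; 5,040 present. Satisfied.
Vote: requires a majority of those present (5,040); a majority of 5040 is 2521, so 2,521 needed; 4,451 in favor. Satisfied.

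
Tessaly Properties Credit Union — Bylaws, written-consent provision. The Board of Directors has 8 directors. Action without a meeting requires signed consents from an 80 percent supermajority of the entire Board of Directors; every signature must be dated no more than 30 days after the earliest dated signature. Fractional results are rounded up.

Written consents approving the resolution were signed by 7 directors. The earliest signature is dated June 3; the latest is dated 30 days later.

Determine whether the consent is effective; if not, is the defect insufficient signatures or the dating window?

Effective — both the signature and dating-window requirements are satisfied.

Signatures required: an 80 percent supermajority of 8 — 4/5 of 8 = 6.40, rounded up to 7, so 7 needed; 7 signed. Sufficient.
Dating window: the latest signature is 30 days after the earliest; the limit is 30 days. Within the window.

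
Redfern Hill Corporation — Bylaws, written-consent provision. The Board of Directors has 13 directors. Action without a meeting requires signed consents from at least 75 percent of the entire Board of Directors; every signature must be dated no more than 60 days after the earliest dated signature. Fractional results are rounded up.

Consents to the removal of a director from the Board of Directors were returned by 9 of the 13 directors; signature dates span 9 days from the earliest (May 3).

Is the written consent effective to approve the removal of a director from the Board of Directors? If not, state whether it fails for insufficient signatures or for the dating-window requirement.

Signatures required: at least 75 percent of 13 — 3/4 of 13 = 9.75, rounded up to 10, so 10 needed; 9 signed. Insufficient.
Dating window: the latest signature is 9 days after the earliest; the limit is 60 days. Within the window.

Not effective — insufficient signatures.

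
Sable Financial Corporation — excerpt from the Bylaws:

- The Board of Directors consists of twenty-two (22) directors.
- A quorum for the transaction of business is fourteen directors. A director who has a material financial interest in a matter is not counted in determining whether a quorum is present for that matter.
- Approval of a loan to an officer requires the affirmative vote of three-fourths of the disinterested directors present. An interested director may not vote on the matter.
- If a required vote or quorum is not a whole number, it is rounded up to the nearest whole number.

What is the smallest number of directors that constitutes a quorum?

14

The quorum is fixed at 14.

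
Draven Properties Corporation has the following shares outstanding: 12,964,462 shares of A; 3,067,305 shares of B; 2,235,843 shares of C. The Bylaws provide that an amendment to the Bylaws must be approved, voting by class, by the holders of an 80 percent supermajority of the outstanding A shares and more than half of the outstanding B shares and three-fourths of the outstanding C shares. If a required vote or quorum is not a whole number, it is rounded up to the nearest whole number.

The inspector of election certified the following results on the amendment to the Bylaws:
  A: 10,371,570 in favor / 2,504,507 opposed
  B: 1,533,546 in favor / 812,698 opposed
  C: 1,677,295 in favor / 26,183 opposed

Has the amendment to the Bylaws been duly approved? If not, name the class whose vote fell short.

A: 4/5 of 12964462 = 10371569.60, rounded up to 10371570; 10,371,570 required, 10,371,570 in favor — approved.
B: a majority of 3067305 is 1533653; 1,533,653 required, 1,533,546 in favor — not approved.
C: 3/4 of 2235843 = 1676882.25, rounded up to 1676883; 1,676,883 required, 1,677,295 in favor — approved.

Not approved — the B shares did not give the required vote.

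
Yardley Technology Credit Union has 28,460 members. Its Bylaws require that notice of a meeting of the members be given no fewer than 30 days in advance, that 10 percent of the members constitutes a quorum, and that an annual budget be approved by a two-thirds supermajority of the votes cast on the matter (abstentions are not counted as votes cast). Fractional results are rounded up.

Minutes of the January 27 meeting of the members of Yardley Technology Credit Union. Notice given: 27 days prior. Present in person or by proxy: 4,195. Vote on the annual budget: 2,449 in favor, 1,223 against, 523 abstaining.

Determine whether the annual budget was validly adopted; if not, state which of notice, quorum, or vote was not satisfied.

Invalid — notice requirement not satisfied.

Notice: 27 days given; 30 required. Not satisfied.
Quorum: 10% of 28,460 = 2,846; 4,195 present. Satisfied.
Vote: requires two-thirds of the votes cast (4,195 − 523 abstaining = 3,672); 2/3 of 3672 = 2448, so 2,448 needed; 2,449 in favor. Satisfied.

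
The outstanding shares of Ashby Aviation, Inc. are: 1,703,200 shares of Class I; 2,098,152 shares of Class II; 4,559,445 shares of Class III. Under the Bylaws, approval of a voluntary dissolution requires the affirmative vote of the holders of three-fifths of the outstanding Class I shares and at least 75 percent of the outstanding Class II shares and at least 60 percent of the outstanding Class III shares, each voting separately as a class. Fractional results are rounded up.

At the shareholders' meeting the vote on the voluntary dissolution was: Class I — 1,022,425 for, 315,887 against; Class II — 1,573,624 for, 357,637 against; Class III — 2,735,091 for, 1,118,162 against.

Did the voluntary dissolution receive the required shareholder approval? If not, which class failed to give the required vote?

Class I: 3/5 of 1703200 = 1021920; 1,021,920 required, 1,022,425 in favor — approved.
Class II: 3/4 of 2098152 = 1573614; 1,573,614 required, 1,573,624 in favor — approved.
Class III: 3/5 of 4559445 = 2735667; 2,735,667 required, 2,735,091 in favor — not approved.

Not approved — the Class III shares did not give the required vote.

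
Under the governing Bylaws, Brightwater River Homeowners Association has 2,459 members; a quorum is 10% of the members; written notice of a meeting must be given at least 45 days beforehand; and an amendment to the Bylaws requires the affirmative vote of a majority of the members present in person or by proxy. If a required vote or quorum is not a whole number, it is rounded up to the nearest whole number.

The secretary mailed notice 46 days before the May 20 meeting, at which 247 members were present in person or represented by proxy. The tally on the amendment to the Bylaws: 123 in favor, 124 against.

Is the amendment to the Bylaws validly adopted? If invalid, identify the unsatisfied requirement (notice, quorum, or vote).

Invalid — vote requirement not satisfied.

Notice: 46 days given; 45 required. Satisfied.
Quorum: 10% of 2,459 = 245.90, rounded up to 246; 247 present. Satisfied.
Vote: requires a majority of those present (247); a majority of 247 is 124, so 124 needed; 123 in favor. Not satisfied.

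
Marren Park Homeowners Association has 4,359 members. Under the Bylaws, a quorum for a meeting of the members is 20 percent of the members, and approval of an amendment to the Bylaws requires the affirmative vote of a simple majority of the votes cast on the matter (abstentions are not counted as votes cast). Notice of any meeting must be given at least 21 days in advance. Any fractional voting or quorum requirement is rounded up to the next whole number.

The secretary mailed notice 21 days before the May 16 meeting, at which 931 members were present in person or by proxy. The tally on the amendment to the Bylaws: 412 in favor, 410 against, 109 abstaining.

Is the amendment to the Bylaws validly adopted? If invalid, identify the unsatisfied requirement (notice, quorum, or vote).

Notice: 21 days given; 21 required. Satisfied.
Quorum: 20% of 4,359 = 871.80, rounded up to 872; 931 present. Satisfied.
Vote: requires a majority of the votes cast (931 − 109 abstaining = 822); a majority of 822 is 412, so 412 needed; 412 in favor. Satisfied.

Valid — all requirements satisfied.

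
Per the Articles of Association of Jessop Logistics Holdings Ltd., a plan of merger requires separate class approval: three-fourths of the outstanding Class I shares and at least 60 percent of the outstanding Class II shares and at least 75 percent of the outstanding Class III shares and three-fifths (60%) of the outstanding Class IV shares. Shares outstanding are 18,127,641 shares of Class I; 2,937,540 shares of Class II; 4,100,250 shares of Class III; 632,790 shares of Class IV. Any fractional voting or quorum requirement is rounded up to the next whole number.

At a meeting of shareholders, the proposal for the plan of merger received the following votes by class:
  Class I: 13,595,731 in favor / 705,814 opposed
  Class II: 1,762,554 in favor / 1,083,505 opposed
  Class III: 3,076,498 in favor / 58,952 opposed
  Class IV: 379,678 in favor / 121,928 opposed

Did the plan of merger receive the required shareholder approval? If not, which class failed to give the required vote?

Class I: 3/4 of 18127641 = 13595730.75, rounded up to 13595731; 13,595,731 required, 13,595,731 in favor — approved.
Class II: 3/5 of 2937540 = 1762524; 1,762,524 required, 1,762,554 in favor — approved.
Class III: 3/4 of 4100250 = 3075187.50, rounded up to 3075188; 3,075,188 required, 3,076,498 in favor — approved.
Class IV: 3/5 of 632790 = 379674; 379,674 required, 379,678 in favor — approved.

Approved — every class gave the required vote.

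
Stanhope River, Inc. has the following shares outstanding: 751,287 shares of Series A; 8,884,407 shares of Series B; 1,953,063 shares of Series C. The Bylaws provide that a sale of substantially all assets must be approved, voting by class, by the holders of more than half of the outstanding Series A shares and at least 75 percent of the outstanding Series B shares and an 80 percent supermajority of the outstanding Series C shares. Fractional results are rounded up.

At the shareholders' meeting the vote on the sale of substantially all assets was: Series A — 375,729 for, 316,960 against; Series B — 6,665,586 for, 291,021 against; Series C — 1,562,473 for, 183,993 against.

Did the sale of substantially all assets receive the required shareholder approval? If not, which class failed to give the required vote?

Approved — every class gave the required vote.

Series A: a majority of 751287 is 375644; 375,644 required, 375,729 in favor — approved.
Series B: 3/4 of 8884407 = 6663305.25, rounded up to 6663306; 6,663,306 required, 6,665,586 in favor — approved.
Series C: 4/5 of 1953063 = 1562450.40, rounded up to 1562451; 1,562,451 required, 1,562,473 in favor — approved.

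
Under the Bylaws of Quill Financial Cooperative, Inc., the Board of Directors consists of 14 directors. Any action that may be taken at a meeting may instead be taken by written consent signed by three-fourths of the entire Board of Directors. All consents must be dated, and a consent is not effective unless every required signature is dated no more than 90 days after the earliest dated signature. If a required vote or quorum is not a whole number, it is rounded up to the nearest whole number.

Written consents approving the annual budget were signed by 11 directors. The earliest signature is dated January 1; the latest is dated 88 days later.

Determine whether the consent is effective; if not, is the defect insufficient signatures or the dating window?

Effective — both the signature and dating-window requirements are satisfied.

Signatures required: three-fourths of 14 — 3/4 of 14 = 10.50, rounded up to 11, so 11 needed; 11 signed. Sufficient.
Dating window: the latest signature is 88 days after the earliest; the limit is 90 days. Within the window.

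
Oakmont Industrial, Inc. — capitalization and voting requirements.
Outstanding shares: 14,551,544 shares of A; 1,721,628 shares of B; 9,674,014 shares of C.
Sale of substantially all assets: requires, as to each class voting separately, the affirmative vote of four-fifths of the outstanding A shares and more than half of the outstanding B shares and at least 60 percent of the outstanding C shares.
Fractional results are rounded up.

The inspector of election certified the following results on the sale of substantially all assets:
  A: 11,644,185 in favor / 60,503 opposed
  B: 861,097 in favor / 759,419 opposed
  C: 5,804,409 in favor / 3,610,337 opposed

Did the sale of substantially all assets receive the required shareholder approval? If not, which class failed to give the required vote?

Approved — every class gave the required vote.

A: 4/5 of 14551544 = 11641235.20, rounded up to 11641236; 11,641,236 required, 11,644,185 in favor — approved.
B: a majority of 1721628 is 860815; 860,815 required, 861,097 in favor — approved.
C: 3/5 of 9674014 = 5804408.40, rounded up to 5804409; 5,804,409 required, 5,804,409 in favor — approved.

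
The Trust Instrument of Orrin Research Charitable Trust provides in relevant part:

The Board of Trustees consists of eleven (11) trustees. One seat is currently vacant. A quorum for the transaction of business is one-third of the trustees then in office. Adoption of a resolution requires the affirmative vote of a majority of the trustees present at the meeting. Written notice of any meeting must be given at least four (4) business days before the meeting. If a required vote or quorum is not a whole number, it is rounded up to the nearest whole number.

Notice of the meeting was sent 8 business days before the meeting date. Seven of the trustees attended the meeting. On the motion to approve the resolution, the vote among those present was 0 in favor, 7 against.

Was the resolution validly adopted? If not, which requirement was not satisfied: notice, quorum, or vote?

Notice: 8 business days given; 4 required (8 ≥ 4). Satisfied.
Quorum: 7 present; quorum is 4. Satisfied.
Vote: the resolution requires a majority of the trustees present (7). A majority of 7 is 4, so 4 affirmative votes are needed; 0 voted in favor. Not satisfied.

Invalid — vote requirement not satisfied.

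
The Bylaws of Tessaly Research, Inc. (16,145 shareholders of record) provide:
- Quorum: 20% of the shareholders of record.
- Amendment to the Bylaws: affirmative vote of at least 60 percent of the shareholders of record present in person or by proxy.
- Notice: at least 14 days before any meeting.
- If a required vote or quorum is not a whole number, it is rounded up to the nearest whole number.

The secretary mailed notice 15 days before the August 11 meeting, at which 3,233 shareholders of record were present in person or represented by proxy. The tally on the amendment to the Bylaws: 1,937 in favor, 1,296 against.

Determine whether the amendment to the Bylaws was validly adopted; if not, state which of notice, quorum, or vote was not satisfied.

Invalid — vote requirement not satisfied.

Notice: 15 days given; 14 required. Satisfied.
Quorum: 20% of 16,145 = 3,229; 3,233 present. Satisfied.
Vote: requires three-fifths of those present (3,233); 3/5 of 3233 = 1939.80, rounded up to 1940, so 1,940 needed; 1,937 in favor. Not satisfied.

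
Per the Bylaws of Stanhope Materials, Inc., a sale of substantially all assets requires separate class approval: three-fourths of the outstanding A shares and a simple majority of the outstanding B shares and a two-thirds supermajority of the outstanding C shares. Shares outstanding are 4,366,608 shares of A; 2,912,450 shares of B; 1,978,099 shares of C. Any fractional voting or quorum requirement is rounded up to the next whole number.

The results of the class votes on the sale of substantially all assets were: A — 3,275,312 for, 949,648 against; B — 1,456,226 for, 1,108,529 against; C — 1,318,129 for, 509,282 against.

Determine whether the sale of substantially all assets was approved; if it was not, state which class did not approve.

Not approved — the C shares did not give the required vote.

A: 3/4 of 4366608 = 3274956; 3,274,956 required, 3,275,312 in favor — approved.
B: a majority of 2912450 is 1456226; 1,456,226 required, 1,456,226 in favor — approved.
C: 2/3 of 1978099 = 1318732.67, rounded up to 1318733; 1,318,733 required, 1,318,129 in favor — not approved.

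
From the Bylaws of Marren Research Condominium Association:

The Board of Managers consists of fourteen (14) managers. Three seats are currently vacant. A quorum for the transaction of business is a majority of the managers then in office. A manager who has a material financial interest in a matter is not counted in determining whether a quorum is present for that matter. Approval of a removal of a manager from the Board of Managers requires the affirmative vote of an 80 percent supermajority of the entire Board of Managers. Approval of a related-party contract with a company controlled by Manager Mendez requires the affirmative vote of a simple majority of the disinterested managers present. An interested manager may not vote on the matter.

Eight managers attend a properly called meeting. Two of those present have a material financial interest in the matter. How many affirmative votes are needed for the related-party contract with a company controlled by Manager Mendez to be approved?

4

The related-party contract with a company controlled by Manager Mendez requires a majority of the disinterested managers present (8 − 2 = 6).
A majority of 6 is 4.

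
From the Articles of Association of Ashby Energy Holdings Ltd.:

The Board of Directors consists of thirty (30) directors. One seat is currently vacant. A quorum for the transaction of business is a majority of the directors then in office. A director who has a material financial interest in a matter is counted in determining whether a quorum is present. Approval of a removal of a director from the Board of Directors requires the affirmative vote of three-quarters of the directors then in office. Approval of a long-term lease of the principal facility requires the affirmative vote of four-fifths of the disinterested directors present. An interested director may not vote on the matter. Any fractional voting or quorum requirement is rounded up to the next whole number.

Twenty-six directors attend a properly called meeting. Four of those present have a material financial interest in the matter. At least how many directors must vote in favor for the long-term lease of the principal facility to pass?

The long-term lease of the principal facility requires four-fifths of the disinterested directors present (26 − 4 = 22).
4/5 of 22 = 17.60, rounded up to 18.

18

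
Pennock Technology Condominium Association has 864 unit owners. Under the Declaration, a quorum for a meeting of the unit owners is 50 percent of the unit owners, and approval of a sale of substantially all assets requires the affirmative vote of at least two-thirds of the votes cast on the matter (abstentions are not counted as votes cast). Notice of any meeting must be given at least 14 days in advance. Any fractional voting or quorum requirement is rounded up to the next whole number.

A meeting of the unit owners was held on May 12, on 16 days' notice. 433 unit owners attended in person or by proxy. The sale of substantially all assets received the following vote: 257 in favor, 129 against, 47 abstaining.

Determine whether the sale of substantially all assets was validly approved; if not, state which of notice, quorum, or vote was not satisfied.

Notice: 16 days given; 14 required. Satisfied.
Quorum: 50% of 864 = 432; 433 present. Satisfied.
Vote: requires two-thirds of the votes cast (433 − 47 abstaining = 386); 2/3 of 386 = 257.33, rounded up to 258, so 258 needed; 257 in favor. Not satisfied.

Invalid — vote requirement not satisfied.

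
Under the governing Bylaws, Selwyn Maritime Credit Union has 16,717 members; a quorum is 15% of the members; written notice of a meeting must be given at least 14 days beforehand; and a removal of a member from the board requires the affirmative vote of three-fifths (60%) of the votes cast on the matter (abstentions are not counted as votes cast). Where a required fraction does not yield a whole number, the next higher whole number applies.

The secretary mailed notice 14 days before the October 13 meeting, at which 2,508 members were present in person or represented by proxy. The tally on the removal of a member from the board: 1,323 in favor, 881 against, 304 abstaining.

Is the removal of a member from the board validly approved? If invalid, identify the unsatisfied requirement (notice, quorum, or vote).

Notice: 14 days given; 14 required. Satisfied.
Quorum: 15% of 16,717 = 2,507.55, rounded up to 2,508; 2,508 present. Satisfied.
Vote: requires three-fifths of the votes cast (2,508 − 304 abstaining = 2,204); 3/5 of 2204 = 1322.40, rounded up to 1323, so 1,323 needed; 1,323 in favor. Satisfied.

Valid — all requirements satisfied.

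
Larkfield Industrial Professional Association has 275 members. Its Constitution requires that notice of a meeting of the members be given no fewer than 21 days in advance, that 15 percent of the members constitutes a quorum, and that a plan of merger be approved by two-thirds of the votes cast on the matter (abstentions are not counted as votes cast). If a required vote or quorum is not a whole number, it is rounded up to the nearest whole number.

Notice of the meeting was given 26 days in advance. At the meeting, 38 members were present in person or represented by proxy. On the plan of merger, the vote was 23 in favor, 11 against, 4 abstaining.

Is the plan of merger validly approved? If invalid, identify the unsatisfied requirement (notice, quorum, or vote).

Notice: 26 days given; 21 required. Satisfied.
Quorum: 15% of 275 = 41.25, rounded up to 42; 38 present. Not satisfied.
Vote: requires two-thirds of the votes cast (38 − 4 abstaining = 34); 2/3 of 34 = 22.67, rounded up to 23, so 23 needed; 23 in favor. Satisfied.

Invalid — quorum requirement not satisfied.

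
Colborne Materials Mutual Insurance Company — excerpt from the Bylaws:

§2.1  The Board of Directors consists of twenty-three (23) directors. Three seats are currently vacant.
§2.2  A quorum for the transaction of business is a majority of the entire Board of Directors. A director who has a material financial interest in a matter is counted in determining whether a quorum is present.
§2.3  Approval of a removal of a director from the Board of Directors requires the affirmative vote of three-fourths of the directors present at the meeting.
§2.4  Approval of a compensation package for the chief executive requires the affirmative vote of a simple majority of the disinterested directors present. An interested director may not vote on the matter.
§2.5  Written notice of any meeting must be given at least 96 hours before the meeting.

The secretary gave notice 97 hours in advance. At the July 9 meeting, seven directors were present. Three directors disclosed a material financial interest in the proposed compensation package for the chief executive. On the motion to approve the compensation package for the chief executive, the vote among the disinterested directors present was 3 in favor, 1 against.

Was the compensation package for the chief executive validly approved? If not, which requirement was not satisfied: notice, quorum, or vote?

Notice: 97 hours given; 96 required (97 ≥ 96). Satisfied.
Quorum: 7 present (interested directors count toward quorum); quorum is 12. Not satisfied.
Vote: the compensation package for the chief executive requires a majority of the disinterested directors present (7 − 3 = 4). A majority of 4 is 3, so 3 affirmative votes are needed; 3 voted in favor. Satisfied. (Moot — without a quorum no business can be validly transacted.)

Invalid — quorum requirement not satisfied.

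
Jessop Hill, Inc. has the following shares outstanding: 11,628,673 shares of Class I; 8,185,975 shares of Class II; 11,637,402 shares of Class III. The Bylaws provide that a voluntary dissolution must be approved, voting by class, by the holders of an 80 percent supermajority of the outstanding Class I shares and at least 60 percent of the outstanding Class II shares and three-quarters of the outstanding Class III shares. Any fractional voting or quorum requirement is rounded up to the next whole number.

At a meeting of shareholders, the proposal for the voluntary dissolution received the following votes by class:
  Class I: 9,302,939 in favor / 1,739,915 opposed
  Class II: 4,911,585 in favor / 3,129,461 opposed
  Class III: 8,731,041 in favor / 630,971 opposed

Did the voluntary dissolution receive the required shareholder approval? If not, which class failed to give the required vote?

Approved — every class gave the required vote.

Class I: 4/5 of 11628673 = 9302938.40, rounded up to 9302939; 9,302,939 required, 9,302,939 in favor — approved.
Class II: 3/5 of 8185975 = 4911585; 4,911,585 required, 4,911,585 in favor — approved.
Class III: 3/4 of 11637402 = 8728051.50, rounded up to 8728052; 8,728,052 required, 8,731,041 in favor — approved.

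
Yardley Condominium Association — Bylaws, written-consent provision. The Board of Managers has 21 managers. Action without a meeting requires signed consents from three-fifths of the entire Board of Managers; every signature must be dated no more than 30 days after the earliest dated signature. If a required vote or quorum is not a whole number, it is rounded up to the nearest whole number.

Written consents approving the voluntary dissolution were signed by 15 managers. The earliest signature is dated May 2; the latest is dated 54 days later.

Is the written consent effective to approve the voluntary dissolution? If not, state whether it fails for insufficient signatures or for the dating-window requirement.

Not effective — dating-window requirement not satisfied.

Signatures required: three-fifths of 21 — 3/5 of 21 = 12.60, rounded up to 13, so 13 needed; 15 signed. Sufficient.
Dating window: the latest signature is 54 days after the earliest; the limit is 30 days. Outside the window.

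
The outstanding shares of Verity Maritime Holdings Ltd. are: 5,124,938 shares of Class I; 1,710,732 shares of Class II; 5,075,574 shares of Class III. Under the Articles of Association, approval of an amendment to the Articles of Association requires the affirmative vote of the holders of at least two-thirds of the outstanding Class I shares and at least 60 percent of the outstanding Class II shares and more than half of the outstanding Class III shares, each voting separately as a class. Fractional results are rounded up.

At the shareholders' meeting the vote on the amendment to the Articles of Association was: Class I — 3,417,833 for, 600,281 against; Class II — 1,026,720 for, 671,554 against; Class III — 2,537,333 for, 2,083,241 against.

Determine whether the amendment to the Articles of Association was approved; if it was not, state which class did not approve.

Not approved — the Class III shares did not give the required vote.

Class I: 2/3 of 5124938 = 3416625.33, rounded up to 3416626; 3,416,626 required, 3,417,833 in favor — approved.
Class II: 3/5 of 1710732 = 1026439.20, rounded up to 1026440; 1,026,440 required, 1,026,720 in favor — approved.
Class III: a majority of 5075574 is 2537788; 2,537,788 required, 2,537,333 in favor — not approved.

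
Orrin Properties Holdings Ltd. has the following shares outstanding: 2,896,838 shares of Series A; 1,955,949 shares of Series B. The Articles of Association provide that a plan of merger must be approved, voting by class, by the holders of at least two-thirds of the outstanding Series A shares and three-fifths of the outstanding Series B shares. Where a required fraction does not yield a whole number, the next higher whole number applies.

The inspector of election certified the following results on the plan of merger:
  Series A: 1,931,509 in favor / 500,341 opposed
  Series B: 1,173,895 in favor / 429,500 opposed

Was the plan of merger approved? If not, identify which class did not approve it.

Approved — every class gave the required vote.

Series A: 2/3 of 2896838 = 1931225.33, rounded up to 1931226; 1,931,226 required, 1,931,509 in favor — approved.
Series B: 3/5 of 1955949 = 1173569.40, rounded up to 1173570; 1,173,570 required, 1,173,895 in favor — approved.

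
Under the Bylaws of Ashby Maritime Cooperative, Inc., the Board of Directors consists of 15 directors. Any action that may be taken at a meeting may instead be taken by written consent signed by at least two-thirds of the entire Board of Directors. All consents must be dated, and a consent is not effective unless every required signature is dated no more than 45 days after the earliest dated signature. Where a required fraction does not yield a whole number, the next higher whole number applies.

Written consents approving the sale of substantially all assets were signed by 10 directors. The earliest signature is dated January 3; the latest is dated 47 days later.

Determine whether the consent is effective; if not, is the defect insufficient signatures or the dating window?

Signatures required: at least two-thirds of 15 — 2/3 of 15 = 10, so 10 needed; 10 signed. Sufficient.
Dating window: the latest signature is 47 days after the earliest; the limit is 45 days. Outside the window.

Not effective — dating-window requirement not satisfied.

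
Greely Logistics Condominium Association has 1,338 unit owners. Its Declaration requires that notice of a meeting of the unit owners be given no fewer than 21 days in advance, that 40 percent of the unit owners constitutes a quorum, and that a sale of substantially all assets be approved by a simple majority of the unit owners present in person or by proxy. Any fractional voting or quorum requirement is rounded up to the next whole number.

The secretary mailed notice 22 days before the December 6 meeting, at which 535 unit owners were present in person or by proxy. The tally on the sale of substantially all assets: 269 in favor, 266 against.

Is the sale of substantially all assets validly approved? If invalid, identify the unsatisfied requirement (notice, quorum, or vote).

Invalid — quorum requirement not satisfied.

Notice: 22 days given; 21 required. Satisfied.
Quorum: 40% of 1,338 = 535.20, rounded up to 536; 535 present. Not satisfied.
Vote: requires a majority of those present (535); a majority of 535 is 268, so 268 needed; 269 in favor. Satisfied.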